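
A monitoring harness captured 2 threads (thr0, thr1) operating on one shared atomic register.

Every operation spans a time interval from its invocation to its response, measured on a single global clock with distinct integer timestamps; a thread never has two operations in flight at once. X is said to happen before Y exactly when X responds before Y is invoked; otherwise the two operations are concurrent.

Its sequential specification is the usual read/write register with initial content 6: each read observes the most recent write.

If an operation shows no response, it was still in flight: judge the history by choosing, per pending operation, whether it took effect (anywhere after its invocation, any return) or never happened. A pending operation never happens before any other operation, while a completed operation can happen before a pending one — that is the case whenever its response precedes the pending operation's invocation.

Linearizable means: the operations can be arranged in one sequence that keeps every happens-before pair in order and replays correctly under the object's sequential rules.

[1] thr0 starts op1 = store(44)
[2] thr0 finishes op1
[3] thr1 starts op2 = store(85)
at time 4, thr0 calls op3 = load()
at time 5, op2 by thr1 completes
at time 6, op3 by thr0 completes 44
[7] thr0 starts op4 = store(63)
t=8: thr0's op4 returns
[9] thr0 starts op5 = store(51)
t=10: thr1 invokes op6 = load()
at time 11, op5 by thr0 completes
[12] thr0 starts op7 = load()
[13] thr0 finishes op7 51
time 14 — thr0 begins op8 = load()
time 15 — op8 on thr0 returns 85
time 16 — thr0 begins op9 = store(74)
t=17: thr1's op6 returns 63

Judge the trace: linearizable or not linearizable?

not linearizable

prefix check: 1..14 passes, 1..15 fails once op8's time-15 response joins
every one of the 2 real-time-consistent orders over 7 completed atomic register ops fails the sequential spec
every completion of the 1 pending operation (op6) was checked; none linearizes
take op1, op2, op3, op4, op5, op7, op8 (pending dropped): step 3 already fails, because op3 load() → 44 cannot occur there
take op1, op3, op2, op4, op5, op7, op8 (pending dropped): step 7 already fails, because op8 load() → 85 cannot occur there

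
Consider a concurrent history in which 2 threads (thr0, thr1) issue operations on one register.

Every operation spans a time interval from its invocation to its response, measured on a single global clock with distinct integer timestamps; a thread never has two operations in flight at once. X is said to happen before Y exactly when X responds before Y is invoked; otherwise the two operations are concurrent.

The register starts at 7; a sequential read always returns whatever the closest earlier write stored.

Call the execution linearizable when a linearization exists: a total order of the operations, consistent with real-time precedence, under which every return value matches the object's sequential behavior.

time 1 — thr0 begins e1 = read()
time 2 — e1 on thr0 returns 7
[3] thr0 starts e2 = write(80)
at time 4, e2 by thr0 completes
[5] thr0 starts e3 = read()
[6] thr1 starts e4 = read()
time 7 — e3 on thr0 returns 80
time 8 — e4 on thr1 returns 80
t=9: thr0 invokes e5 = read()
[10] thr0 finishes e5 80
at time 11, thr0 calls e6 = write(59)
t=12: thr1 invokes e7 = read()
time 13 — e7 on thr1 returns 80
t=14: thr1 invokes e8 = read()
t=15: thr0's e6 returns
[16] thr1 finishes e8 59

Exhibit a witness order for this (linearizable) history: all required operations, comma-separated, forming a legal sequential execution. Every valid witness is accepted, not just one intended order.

step 1: e1 read() → 7 — value 7
step 2: e2 write(80) — value 80
step 3: e3 read() → 80 — value 80
step 4: e4 read() → 80 — value 80
step 5: e5 read() → 80 — value 80
step 6: e7 read() → 80 — value 80
step 7: e6 write(59) — value 59
step 8: e8 read() → 59 — value 59

e1, e2, e3, e4, e5, e7, e6, e8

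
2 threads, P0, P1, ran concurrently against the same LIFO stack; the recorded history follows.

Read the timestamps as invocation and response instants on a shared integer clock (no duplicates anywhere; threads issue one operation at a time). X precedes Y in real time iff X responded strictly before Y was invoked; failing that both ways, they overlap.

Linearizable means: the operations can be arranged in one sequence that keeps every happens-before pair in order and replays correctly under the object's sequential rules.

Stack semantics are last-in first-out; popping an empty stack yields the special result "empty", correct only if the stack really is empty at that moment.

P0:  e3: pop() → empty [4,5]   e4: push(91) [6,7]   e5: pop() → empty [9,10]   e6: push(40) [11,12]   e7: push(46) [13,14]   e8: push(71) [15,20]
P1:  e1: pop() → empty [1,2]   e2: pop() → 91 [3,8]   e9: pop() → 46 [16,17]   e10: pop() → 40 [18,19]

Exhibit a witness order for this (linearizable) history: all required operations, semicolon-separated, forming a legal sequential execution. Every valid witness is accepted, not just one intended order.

e1; e3; e4; e2; e5; e6; e7; e9; e10; e8

after step 1 (e1 pop() → empty): stack <>
after step 2 (e3 pop() → empty): stack <>
after step 3 (e4 push(91)): stack <91>
after step 4 (e2 pop() → 91): stack <>
after step 5 (e5 pop() → empty): stack <>
after step 6 (e6 push(40)): stack <40>
after step 7 (e7 push(46)): stack <40,46>
after step 8 (e9 pop() → 46): stack <40>
after step 9 (e10 pop() → 40): stack <>
after step 10 (e8 push(71)): stack <71>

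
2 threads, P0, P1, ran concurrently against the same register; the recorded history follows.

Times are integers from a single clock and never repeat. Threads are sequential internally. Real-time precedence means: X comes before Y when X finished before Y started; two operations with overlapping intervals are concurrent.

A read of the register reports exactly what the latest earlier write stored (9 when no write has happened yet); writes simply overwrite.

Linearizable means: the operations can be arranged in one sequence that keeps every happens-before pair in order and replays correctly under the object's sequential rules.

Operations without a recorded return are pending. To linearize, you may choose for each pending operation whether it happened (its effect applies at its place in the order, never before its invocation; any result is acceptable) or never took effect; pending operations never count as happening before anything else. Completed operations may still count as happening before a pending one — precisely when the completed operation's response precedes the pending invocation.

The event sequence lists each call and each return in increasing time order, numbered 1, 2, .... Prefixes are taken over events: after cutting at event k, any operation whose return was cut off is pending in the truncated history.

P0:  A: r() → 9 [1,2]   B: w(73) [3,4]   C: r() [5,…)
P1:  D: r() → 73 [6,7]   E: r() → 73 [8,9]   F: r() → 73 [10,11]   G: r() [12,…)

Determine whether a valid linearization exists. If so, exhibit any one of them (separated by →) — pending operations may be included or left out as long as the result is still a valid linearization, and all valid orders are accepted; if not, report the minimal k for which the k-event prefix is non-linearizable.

linearizable — witness: A → B → C → D → E → F

1. A r() → 9, leaving value 9
2. B w(73), leaving value 73
3. C r() (pending, included), leaving value 73
4. D r() → 73, leaving value 73
5. E r() → 73, leaving value 73
6. F r() → 73, leaving value 73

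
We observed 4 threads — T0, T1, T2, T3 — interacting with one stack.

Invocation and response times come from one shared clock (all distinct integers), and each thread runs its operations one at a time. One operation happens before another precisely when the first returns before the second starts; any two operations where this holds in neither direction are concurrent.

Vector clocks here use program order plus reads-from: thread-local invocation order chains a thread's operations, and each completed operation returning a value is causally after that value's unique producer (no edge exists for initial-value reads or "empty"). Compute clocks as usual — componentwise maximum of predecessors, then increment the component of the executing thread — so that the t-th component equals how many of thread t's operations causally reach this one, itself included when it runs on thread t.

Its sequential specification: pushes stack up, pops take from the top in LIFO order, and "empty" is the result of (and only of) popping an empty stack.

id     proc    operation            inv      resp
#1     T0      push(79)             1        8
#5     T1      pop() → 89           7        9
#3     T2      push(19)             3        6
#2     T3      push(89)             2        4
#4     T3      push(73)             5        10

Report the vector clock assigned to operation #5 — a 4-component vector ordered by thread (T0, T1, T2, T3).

#2, invoked 2, has no incoming edges; only T3's bump applies → (0, 0, 0, 1)
#3, invoked 3, has no incoming edges; only T2's bump applies → (0, 0, 1, 0)
#1, invoked 1, has no incoming edges; only T0's bump applies → (1, 0, 0, 0)
VC(#4, invoked at 5): max of VC(#2)=(0, 0, 0, 1), then +1 on thread T3 → (0, 0, 0, 2)
VC(#5, invoked at 7): max of VC(#2)=(0, 0, 0, 1), then +1 on thread T1 → (0, 1, 0, 1)
target: VC(#5) = (0, 1, 0, 1)

(0, 1, 0, 1)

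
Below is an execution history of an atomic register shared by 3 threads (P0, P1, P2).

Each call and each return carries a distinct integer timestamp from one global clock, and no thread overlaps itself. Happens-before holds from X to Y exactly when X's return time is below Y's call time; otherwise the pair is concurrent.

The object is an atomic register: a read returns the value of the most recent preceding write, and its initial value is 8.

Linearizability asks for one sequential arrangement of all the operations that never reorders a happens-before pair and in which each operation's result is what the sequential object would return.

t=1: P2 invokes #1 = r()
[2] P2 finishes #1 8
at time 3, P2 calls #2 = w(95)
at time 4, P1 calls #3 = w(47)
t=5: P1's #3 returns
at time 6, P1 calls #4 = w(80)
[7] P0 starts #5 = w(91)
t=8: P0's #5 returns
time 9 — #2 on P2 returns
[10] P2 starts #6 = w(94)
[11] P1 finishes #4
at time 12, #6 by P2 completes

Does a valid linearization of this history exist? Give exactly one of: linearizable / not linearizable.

witness order: #1, #2, #3, #4, #5, #6
after step 1 (#1 r() → 8): value 8
after step 2 (#2 w(95)): value 95
after step 3 (#3 w(47)): value 47
after step 4 (#4 w(80)): value 80
after step 5 (#5 w(91)): value 91
after step 6 (#6 w(94)): value 94

linearizable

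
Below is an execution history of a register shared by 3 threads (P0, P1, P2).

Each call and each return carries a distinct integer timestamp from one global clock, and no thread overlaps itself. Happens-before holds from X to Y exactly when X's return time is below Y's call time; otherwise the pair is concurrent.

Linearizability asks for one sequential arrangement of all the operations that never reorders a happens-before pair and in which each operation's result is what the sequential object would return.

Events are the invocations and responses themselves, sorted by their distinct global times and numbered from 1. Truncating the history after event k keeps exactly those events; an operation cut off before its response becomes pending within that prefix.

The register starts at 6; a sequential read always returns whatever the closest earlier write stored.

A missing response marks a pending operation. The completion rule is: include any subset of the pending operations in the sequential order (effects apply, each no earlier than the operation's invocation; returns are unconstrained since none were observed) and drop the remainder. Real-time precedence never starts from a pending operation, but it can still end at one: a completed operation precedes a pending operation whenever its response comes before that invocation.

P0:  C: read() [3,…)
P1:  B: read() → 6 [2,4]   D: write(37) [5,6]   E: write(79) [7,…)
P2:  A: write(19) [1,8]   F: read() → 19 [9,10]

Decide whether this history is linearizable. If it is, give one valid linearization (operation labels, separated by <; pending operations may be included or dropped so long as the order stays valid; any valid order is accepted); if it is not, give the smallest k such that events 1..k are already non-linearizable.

1. B read() → 6, leaving value 6
2. C read() (pending, included), leaving value 6
3. D write(37), leaving value 37
4. A write(19), leaving value 19
5. F read() → 19, leaving value 19

linearizable — witness: B < C < D < A < F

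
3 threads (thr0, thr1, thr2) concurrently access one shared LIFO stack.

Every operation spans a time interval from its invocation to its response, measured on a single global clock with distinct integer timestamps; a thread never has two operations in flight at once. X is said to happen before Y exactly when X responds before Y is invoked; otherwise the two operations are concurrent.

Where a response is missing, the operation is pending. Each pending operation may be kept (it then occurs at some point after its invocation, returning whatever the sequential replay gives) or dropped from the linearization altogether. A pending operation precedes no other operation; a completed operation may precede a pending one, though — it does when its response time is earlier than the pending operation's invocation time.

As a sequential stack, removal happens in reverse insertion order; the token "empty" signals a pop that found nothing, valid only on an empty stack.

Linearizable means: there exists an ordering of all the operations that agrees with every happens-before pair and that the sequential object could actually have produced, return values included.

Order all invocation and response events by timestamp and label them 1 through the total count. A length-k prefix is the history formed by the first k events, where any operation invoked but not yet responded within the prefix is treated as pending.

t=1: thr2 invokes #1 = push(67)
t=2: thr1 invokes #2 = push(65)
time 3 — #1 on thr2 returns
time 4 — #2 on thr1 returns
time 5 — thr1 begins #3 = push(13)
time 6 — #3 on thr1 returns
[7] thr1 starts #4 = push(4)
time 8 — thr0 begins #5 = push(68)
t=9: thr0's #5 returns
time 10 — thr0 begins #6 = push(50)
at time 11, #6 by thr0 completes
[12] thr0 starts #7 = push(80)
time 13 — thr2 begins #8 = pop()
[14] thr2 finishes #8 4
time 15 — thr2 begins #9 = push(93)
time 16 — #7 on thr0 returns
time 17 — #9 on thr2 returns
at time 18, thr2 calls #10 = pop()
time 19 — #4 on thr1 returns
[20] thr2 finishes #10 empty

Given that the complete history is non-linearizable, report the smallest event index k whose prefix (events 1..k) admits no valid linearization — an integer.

events 1..19 are linearizable; a witness order is #1, #2, #3, #5, #6, #4, #8, #7, #9:
step 1: #1 push(67) — stack <67>
step 2: #2 push(65) — stack <67,65>
step 3: #3 push(13) — stack <67,65,13>
step 4: #5 push(68) — stack <67,65,13,68>
step 5: #6 push(50) — stack <67,65,13,68,50>
step 6: #4 push(4) — stack <67,65,13,68,50,4>
step 7: #8 pop() → 4 — stack <67,65,13,68,50>
step 8: #7 push(80) — stack <67,65,13,68,50,80>
step 9: #9 push(93) — stack <67,65,13,68,50,80,93>
event 20 — #10's response, time 20 — after it, nothing linearizes
one such order, #1, #2, #3, #4, #5, #6, #7, #8, #9, #10, breaks at step 8 where #8 pop() → 4 is illegal
one such order, #1, #2, #3, #4, #5, #6, #8, #7, #9, #10, breaks at step 7 where #8 pop() → 4 is illegal

20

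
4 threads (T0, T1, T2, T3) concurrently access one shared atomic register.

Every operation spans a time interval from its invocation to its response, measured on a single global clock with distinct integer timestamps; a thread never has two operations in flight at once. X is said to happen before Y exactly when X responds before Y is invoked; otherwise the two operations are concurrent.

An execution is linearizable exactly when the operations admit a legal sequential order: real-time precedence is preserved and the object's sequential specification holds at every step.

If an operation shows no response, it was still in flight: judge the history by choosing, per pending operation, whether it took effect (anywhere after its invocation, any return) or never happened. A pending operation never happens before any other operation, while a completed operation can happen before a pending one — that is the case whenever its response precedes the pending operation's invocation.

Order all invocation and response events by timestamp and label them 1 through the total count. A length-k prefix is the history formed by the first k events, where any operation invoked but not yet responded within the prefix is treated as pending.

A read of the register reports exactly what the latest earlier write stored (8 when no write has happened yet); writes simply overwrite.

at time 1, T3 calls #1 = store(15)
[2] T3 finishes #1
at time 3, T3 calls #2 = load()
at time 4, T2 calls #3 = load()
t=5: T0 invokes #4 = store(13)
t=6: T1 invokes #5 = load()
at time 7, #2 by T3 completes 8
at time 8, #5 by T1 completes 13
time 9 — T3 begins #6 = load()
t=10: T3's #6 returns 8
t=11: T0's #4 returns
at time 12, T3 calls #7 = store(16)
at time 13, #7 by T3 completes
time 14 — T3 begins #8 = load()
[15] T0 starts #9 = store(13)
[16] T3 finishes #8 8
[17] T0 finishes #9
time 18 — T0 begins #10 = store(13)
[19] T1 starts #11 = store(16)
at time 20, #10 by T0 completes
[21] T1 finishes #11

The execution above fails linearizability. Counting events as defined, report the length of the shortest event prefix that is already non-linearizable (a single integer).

7

events 1..6 are linearizable, e.g. via #1:
1. #1 store(15), leaving value 15
once event 7 joins (#2's response, time 7), exhaustive search finds no witness
completion choices over the 3 pending operations (#3, #4, #5) were checked; none helps
one such order, #1, #2 (pending dropped), breaks at step 2 where #2 load() → 8 is illegal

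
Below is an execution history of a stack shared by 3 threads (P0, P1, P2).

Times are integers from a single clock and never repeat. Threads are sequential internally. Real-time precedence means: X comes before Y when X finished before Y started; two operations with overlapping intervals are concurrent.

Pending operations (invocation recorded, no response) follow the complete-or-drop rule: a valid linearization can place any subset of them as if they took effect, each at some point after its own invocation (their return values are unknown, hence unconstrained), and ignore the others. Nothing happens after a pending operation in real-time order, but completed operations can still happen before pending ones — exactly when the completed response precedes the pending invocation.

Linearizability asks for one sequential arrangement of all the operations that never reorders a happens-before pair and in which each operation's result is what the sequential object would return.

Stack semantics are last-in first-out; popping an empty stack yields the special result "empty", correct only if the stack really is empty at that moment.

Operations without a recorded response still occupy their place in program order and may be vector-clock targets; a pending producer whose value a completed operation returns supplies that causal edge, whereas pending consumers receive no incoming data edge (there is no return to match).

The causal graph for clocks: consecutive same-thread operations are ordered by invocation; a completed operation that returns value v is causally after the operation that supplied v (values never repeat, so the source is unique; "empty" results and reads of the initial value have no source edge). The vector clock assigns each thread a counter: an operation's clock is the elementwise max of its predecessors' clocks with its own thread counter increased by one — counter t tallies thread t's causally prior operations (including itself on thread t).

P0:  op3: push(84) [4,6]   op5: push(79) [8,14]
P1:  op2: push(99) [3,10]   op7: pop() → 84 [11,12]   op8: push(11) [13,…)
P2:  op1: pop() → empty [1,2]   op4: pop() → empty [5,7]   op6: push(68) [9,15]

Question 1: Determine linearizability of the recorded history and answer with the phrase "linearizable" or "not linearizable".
linearizable

one valid linearization: op1, op4, op2, op3, op7, op5, op6
1. op1 pop() → empty, leaving stack <>
2. op4 pop() → empty, leaving stack <>
3. op2 push(99), leaving stack <99>
4. op3 push(84), leaving stack <99,84>
5. op7 pop() → 84, leaving stack <99>
6. op5 push(79), leaving stack <99,79>
7. op6 push(68), leaving stack <99,79,68>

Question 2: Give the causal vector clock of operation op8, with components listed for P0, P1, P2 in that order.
(1, 3, 0)

root op op1, invoked 1: fresh clock plus P2's own tick → (0, 0, 1)
root op op2, invoked 3: fresh clock plus P1's own tick → (0, 1, 0)
root op op3, invoked 4: fresh clock plus P0's own tick → (1, 0, 0)
invoked at 5, op4 merges VC(op1)=(0, 0, 1) and bumps P2's slot → (0, 0, 2)
invoked at 8, op5 merges VC(op3)=(1, 0, 0) and bumps P0's slot → (2, 0, 0)
invoked at 9, op6 merges VC(op4)=(0, 0, 2) and bumps P2's slot → (0, 0, 3)
invoked at 11, op7 merges VC(op2)=(0, 1, 0), VC(op3)=(1, 0, 0) and bumps P1's slot → (1, 2, 0)
invoked at 13, op8 merges VC(op7)=(1, 2, 0) and bumps P1's slot → (1, 3, 0)
target: VC(op8) = (1, 3, 0)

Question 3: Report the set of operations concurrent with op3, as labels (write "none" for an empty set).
op2, op4

op3 spans [4,6]: anything still running between times 4 and 6 counts as concurrent
op1 [1,2]: before
op2 [3,10]: concurrent
op4 [5,7]: concurrent
op5 [8,14]: after
op6 [9,15]: after
op7 [11,12]: after
op8 [13,…): after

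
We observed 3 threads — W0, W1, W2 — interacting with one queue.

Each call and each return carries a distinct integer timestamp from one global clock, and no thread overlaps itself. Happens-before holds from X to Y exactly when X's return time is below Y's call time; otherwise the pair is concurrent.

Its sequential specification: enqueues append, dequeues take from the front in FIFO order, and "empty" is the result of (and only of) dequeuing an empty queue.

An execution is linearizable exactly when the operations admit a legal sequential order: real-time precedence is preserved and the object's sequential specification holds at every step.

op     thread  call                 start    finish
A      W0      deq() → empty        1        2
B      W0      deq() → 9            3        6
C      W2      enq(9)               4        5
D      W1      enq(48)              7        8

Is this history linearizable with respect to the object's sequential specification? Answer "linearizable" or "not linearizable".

linearizable

one valid linearization: A, C, B, D
1. A deq() → empty, leaving queue <>
2. C enq(9), leaving queue <9>
3. B deq() → 9, leaving queue <>
4. D enq(48), leaving queue <48>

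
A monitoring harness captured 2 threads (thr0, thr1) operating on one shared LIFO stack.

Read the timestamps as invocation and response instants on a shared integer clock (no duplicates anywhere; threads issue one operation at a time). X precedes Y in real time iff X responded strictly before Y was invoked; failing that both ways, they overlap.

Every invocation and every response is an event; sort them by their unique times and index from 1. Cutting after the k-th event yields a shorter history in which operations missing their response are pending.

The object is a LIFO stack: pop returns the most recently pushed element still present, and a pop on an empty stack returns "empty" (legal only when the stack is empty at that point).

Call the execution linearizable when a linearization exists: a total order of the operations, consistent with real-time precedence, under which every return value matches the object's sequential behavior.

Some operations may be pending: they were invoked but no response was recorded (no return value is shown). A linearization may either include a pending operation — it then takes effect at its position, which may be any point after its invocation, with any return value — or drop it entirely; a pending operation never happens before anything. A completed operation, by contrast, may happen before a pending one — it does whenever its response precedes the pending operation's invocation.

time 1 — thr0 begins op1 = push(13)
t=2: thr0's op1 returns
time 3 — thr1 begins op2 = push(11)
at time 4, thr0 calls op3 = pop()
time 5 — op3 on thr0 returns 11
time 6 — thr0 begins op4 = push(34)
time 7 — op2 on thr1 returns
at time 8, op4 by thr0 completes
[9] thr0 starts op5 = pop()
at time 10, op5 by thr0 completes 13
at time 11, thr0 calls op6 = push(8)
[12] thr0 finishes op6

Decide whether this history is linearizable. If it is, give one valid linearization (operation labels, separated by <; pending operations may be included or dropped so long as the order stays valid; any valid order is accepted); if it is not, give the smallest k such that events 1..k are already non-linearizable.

through event 9 a valid linearization exists; event 10 (op5 responding at time 10) ends that
the 5 completed operations admit 3 real-time orders; each fails the LIFO stack replay
for example op1, op2, op3, op4, op5 fails at step 5: op5 pop() → 13 is not legal there
for example op1, op3, op2, op4, op5 fails at step 2: op3 pop() → 11 is not legal there

not linearizable — minimal violating prefix: 10 events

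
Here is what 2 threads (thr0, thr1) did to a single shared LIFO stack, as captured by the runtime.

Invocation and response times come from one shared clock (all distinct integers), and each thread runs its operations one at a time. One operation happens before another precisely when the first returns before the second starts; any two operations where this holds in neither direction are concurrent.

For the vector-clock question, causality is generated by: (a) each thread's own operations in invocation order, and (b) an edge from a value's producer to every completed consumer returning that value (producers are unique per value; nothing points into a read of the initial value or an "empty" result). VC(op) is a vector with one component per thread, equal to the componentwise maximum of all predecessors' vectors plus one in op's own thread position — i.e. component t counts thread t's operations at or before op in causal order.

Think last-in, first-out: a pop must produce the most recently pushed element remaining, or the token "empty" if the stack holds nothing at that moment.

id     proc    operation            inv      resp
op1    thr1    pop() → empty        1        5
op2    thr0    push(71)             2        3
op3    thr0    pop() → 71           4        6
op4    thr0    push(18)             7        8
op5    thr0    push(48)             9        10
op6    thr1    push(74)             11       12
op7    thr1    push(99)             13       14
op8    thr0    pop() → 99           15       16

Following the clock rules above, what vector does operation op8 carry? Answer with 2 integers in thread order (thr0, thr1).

root op op1, invoked 1: fresh clock plus thr1's own tick → (0, 1)
root op op2, invoked 2: fresh clock plus thr0's own tick → (1, 0)
op6, invoked 11, takes VC(op1)=(0, 1) under max, adds 1 for thr1 → (0, 2)
op3, invoked 4, takes VC(op2)=(1, 0) under max, adds 1 for thr0 → (2, 0)
op7, invoked 13, takes VC(op6)=(0, 2) under max, adds 1 for thr1 → (0, 3)
op4, invoked 7, takes VC(op3)=(2, 0) under max, adds 1 for thr0 → (3, 0)
op5, invoked 9, takes VC(op4)=(3, 0) under max, adds 1 for thr0 → (4, 0)
op8, invoked 15, takes VC(op5)=(4, 0), VC(op7)=(0, 3) under max, adds 1 for thr0 → (5, 3)
target: VC(op8) = (5, 3)

(5, 3)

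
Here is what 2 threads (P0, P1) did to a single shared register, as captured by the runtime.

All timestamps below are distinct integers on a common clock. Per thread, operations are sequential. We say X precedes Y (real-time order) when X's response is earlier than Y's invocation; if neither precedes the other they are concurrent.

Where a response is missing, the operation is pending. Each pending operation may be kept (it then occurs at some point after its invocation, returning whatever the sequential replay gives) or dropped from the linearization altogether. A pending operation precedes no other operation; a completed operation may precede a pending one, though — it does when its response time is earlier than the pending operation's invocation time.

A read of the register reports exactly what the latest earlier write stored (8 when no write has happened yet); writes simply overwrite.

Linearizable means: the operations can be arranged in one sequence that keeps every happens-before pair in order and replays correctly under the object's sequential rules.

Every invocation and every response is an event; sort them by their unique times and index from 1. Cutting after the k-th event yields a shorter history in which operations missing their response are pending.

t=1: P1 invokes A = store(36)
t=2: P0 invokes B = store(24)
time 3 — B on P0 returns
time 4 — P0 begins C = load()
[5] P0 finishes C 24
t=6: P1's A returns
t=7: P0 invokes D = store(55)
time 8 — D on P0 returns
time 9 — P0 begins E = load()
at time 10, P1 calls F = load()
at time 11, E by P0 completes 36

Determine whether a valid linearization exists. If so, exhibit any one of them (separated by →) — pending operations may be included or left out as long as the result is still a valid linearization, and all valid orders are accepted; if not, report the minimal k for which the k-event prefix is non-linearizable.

cut after 10 events: linearizable; cut after 11 events (E responds, time 11): not linearizable
checked exhaustively: 3 real-time-consistent orders of 5 completed operations, zero legal register replays
completion choices over the 1 pending operation (F) were checked; none helps
one such order, A, B, C, D, E (pending dropped), breaks at step 5 where E load() → 36 is illegal
one such order, B, A, C, D, E (pending dropped), breaks at step 3 where C load() → 24 is illegal

not linearizable — minimal violating prefix: 11 events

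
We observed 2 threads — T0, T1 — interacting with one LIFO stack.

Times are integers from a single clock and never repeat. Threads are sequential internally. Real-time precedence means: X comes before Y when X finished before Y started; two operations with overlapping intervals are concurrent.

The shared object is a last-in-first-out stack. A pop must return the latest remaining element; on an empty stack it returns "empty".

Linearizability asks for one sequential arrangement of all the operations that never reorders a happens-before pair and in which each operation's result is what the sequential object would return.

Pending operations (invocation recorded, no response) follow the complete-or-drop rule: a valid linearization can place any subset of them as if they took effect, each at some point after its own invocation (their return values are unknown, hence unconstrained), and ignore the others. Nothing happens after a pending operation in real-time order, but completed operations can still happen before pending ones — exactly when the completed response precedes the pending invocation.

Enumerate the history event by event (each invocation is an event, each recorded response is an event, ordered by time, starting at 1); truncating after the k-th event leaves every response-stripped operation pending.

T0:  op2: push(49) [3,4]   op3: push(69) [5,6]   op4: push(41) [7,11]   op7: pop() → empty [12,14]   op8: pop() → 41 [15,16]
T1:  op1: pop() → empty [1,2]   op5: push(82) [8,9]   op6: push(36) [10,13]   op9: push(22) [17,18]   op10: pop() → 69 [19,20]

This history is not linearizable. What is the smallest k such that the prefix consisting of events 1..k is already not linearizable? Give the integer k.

events 1..13 are linearizable, e.g. via op1, op2, op3, op4, op5, op6:
step 1: op1 pop() → empty — stack <>
step 2: op2 push(49) — stack <49>
step 3: op3 push(69) — stack <49,69>
step 4: op4 push(41) — stack <49,69,41>
step 5: op5 push(82) — stack <49,69,41,82>
step 6: op6 push(36) — stack <49,69,41,82,36>
with event 14 included (op7 responding at time 14), all real-time-consistent orders fail
e.g. op1, op2, op3, op4, op5, op6, op7: illegal at step 7, since op7 pop() → empty cannot apply there
e.g. op1, op2, op3, op4, op5, op7, op6: illegal at step 6, since op7 pop() → empty cannot apply there

14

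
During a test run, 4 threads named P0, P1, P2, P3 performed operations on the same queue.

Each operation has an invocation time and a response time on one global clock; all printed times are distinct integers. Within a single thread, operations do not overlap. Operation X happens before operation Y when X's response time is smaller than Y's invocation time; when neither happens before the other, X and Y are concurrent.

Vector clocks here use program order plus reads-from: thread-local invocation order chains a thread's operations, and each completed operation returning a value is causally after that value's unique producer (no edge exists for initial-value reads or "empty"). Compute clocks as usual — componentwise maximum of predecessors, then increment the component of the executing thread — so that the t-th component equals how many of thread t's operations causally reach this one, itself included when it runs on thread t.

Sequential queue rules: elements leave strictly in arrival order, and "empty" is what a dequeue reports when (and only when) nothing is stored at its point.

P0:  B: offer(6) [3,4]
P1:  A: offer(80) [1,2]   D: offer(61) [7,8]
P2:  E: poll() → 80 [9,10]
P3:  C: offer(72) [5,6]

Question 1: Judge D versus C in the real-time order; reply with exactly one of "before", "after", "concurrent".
after

D spans [7,8], C spans [5,6]
resp(C)=6 < inv(D)=7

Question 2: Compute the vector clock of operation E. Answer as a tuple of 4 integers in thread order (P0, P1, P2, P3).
(0, 1, 1, 0)

C (invocation 5): nothing precedes it; P3's component alone gives (0, 0, 0, 1)
A (invocation 1): nothing precedes it; P1's component alone gives (0, 1, 0, 0)
B (invocation 3): nothing precedes it; P0's component alone gives (1, 0, 0, 0)
merge at E (invoked 9): VC(A)=(0, 1, 0, 0), own-thread bump on P2 → (0, 1, 1, 0)
merge at D (invoked 7): VC(A)=(0, 1, 0, 0), own-thread bump on P1 → (0, 2, 0, 0)
target: VC(E) = (0, 1, 1, 0)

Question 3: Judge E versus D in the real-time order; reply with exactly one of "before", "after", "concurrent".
after

E spans [9,10], D spans [7,8]
resp(D)=8 < inv(E)=9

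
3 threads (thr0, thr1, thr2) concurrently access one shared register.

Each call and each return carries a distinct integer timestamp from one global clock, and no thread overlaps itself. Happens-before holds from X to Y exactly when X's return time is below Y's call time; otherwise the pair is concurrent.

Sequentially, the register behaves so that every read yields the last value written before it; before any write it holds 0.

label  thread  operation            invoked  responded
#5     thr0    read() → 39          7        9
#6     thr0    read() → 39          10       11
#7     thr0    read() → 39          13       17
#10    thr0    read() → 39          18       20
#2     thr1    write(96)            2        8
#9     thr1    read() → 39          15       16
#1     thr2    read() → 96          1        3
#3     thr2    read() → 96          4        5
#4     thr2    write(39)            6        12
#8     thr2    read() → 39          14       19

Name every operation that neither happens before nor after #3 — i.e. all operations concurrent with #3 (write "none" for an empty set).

concurrent with #3 ([4,5]): every op whose interval crosses 4..5
#1 [1,3]: before
#2 [2,8]: concurrent
#4 [6,12]: after
#5 [7,9]: after
#6 [10,11]: after
#7 [13,17]: after
#8 [14,19]: after
#9 [15,16]: after
#10 [18,20]: after

#2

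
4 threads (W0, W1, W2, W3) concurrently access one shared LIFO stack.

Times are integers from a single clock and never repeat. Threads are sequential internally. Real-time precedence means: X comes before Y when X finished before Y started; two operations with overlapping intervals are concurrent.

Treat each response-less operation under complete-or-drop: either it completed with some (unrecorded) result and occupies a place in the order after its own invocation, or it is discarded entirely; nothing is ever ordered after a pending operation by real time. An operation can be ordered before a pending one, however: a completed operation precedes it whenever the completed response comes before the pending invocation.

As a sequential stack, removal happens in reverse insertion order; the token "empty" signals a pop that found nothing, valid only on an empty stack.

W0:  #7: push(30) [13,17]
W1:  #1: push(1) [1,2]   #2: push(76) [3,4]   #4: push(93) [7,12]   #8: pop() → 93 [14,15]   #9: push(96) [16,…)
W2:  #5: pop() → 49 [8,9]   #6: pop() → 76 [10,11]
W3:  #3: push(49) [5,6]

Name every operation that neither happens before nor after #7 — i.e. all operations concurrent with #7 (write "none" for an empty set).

overlap test against #7 [13,17]: concurrent iff the interval meets 13..17
#1 [1,2]: before
#2 [3,4]: before
#3 [5,6]: before
#4 [7,12]: before
#5 [8,9]: before
#6 [10,11]: before
#8 [14,15]: concurrent
#9 [16,…): concurrent

#8, #9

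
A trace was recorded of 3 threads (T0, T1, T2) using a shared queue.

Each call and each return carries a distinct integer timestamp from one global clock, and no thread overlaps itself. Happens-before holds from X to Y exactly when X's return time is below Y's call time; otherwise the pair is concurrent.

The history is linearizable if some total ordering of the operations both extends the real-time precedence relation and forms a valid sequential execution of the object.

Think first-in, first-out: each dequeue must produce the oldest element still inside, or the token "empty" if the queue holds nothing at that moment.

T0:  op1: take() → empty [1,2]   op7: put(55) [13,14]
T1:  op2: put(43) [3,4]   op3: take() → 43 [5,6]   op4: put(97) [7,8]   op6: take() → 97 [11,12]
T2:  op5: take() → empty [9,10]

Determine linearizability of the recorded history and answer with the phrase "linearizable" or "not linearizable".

not linearizable

events 1..9 are fine; event 10 — the response of op5 at time 10 — makes the prefix non-linearizable
exactly one order of the 5 completed ops respects real time; the queue replay fails
take op1, op2, op3, op4, op5: step 5 already fails, because op5 take() → empty cannot occur there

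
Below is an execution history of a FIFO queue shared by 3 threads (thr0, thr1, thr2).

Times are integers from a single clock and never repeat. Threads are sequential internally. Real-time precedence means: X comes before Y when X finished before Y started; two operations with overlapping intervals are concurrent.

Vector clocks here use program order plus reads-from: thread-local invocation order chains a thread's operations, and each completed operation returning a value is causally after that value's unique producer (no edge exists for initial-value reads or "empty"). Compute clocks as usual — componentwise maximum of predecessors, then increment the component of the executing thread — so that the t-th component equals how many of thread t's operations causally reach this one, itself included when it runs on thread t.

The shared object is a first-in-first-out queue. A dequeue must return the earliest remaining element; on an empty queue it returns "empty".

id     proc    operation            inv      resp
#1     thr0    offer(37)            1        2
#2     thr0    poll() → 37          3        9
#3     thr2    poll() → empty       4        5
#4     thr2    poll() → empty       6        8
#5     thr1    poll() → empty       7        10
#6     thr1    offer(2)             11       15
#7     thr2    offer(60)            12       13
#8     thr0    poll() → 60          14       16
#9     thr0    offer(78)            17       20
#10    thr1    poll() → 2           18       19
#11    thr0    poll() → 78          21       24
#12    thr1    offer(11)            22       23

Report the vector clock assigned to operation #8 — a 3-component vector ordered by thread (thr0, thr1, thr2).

(3, 0, 3)

#3, invoked 4, has no incoming edges; only thr2's bump applies → (0, 0, 1)
#5, invoked 7, has no incoming edges; only thr1's bump applies → (0, 1, 0)
#1, invoked 1, has no incoming edges; only thr0's bump applies → (1, 0, 0)
#4 (invocation 6): componentwise max over VC(#3)=(0, 0, 1), +1 at thr2, giving (0, 0, 2)
#6 (invocation 11): componentwise max over VC(#5)=(0, 1, 0), +1 at thr1, giving (0, 2, 0)
#2 (invocation 3): componentwise max over VC(#1)=(1, 0, 0), +1 at thr0, giving (2, 0, 0)
#7 (invocation 12): componentwise max over VC(#4)=(0, 0, 2), +1 at thr2, giving (0, 0, 3)
#10 (invocation 18): componentwise max over VC(#6)=(0, 2, 0), +1 at thr1, giving (0, 3, 0)
#12 (invocation 22): componentwise max over VC(#10)=(0, 3, 0), +1 at thr1, giving (0, 4, 0)
#8 (invocation 14): componentwise max over VC(#2)=(2, 0, 0), VC(#7)=(0, 0, 3), +1 at thr0, giving (3, 0, 3)
#9 (invocation 17): componentwise max over VC(#8)=(3, 0, 3), +1 at thr0, giving (4, 0, 3)
#11 (invocation 21): componentwise max over VC(#9)=(4, 0, 3), +1 at thr0, giving (5, 0, 3)
target: VC(#8) = (3, 0, 3)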